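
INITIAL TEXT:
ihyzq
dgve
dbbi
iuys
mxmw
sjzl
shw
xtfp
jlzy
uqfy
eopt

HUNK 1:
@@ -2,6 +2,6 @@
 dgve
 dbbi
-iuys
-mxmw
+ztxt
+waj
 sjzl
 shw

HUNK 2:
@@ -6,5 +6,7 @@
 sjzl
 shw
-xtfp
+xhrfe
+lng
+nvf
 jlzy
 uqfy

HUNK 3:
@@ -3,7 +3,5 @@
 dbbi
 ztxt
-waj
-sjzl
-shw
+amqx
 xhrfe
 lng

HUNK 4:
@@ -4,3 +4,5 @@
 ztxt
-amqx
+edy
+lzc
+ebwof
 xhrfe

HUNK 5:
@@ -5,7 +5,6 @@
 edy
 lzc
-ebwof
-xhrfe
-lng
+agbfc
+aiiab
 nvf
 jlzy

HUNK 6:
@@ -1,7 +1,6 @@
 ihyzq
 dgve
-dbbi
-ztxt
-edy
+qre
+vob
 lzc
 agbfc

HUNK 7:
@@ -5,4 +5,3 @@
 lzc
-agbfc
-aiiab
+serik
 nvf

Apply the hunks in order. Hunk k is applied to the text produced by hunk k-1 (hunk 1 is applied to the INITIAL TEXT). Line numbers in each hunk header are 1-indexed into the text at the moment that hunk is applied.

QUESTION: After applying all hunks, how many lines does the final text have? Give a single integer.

Answer: 10

Derivation:
Hunk 1: at line 2 remove [iuys,mxmw] add [ztxt,waj] -> 11 lines: ihyzq dgve dbbi ztxt waj sjzl shw xtfp jlzy uqfy eopt
Hunk 2: at line 6 remove [xtfp] add [xhrfe,lng,nvf] -> 13 lines: ihyzq dgve dbbi ztxt waj sjzl shw xhrfe lng nvf jlzy uqfy eopt
Hunk 3: at line 3 remove [waj,sjzl,shw] add [amqx] -> 11 lines: ihyzq dgve dbbi ztxt amqx xhrfe lng nvf jlzy uqfy eopt
Hunk 4: at line 4 remove [amqx] add [edy,lzc,ebwof] -> 13 lines: ihyzq dgve dbbi ztxt edy lzc ebwof xhrfe lng nvf jlzy uqfy eopt
Hunk 5: at line 5 remove [ebwof,xhrfe,lng] add [agbfc,aiiab] -> 12 lines: ihyzq dgve dbbi ztxt edy lzc agbfc aiiab nvf jlzy uqfy eopt
Hunk 6: at line 1 remove [dbbi,ztxt,edy] add [qre,vob] -> 11 lines: ihyzq dgve qre vob lzc agbfc aiiab nvf jlzy uqfy eopt
Hunk 7: at line 5 remove [agbfc,aiiab] add [serik] -> 10 lines: ihyzq dgve qre vob lzc serik nvf jlzy uqfy eopt
Final line count: 10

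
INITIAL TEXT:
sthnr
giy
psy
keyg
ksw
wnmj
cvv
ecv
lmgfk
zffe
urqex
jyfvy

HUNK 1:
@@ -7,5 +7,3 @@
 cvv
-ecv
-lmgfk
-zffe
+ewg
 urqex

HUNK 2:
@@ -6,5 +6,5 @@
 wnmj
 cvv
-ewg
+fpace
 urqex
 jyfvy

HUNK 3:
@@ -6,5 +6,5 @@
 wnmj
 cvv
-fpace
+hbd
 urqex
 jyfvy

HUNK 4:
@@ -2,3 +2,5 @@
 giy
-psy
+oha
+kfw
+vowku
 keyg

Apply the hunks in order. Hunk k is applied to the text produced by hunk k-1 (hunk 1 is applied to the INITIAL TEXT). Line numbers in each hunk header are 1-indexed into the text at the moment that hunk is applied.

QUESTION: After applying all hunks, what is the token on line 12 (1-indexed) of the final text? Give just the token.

Answer: jyfvy

Derivation:
Hunk 1: at line 7 remove [ecv,lmgfk,zffe] add [ewg] -> 10 lines: sthnr giy psy keyg ksw wnmj cvv ewg urqex jyfvy
Hunk 2: at line 6 remove [ewg] add [fpace] -> 10 lines: sthnr giy psy keyg ksw wnmj cvv fpace urqex jyfvy
Hunk 3: at line 6 remove [fpace] add [hbd] -> 10 lines: sthnr giy psy keyg ksw wnmj cvv hbd urqex jyfvy
Hunk 4: at line 2 remove [psy] add [oha,kfw,vowku] -> 12 lines: sthnr giy oha kfw vowku keyg ksw wnmj cvv hbd urqex jyfvy
Final line 12: jyfvy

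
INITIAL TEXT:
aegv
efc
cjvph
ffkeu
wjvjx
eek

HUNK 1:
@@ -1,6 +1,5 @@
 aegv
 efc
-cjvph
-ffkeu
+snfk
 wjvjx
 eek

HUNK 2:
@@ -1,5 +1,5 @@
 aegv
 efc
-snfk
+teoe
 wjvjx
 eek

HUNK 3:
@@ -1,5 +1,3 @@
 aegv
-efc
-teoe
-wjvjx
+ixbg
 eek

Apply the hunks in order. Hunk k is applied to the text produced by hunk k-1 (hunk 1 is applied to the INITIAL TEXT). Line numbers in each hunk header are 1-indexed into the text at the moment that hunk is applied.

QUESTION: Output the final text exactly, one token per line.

Hunk 1: at line 1 remove [cjvph,ffkeu] add [snfk] -> 5 lines: aegv efc snfk wjvjx eek
Hunk 2: at line 1 remove [snfk] add [teoe] -> 5 lines: aegv efc teoe wjvjx eek
Hunk 3: at line 1 remove [efc,teoe,wjvjx] add [ixbg] -> 3 lines: aegv ixbg eek

Answer: aegv
ixbg
eek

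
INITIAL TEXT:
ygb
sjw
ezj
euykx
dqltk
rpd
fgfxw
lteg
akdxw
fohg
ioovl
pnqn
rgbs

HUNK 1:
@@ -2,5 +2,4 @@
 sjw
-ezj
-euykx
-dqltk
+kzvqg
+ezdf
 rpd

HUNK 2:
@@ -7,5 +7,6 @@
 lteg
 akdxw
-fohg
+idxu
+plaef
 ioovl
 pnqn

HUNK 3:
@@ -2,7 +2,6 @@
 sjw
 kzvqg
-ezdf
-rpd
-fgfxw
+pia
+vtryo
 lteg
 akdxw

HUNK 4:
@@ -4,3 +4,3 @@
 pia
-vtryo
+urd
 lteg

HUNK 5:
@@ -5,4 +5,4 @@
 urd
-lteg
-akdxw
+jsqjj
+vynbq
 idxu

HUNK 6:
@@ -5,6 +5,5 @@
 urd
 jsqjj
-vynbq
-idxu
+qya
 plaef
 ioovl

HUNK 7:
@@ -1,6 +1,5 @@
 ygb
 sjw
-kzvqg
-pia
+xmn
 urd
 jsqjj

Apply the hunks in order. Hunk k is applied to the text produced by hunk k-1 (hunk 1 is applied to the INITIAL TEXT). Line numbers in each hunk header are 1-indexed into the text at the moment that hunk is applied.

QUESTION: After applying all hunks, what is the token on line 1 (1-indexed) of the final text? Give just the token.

Answer: ygb

Derivation:
Hunk 1: at line 2 remove [ezj,euykx,dqltk] add [kzvqg,ezdf] -> 12 lines: ygb sjw kzvqg ezdf rpd fgfxw lteg akdxw fohg ioovl pnqn rgbs
Hunk 2: at line 7 remove [fohg] add [idxu,plaef] -> 13 lines: ygb sjw kzvqg ezdf rpd fgfxw lteg akdxw idxu plaef ioovl pnqn rgbs
Hunk 3: at line 2 remove [ezdf,rpd,fgfxw] add [pia,vtryo] -> 12 lines: ygb sjw kzvqg pia vtryo lteg akdxw idxu plaef ioovl pnqn rgbs
Hunk 4: at line 4 remove [vtryo] add [urd] -> 12 lines: ygb sjw kzvqg pia urd lteg akdxw idxu plaef ioovl pnqn rgbs
Hunk 5: at line 5 remove [lteg,akdxw] add [jsqjj,vynbq] -> 12 lines: ygb sjw kzvqg pia urd jsqjj vynbq idxu plaef ioovl pnqn rgbs
Hunk 6: at line 5 remove [vynbq,idxu] add [qya] -> 11 lines: ygb sjw kzvqg pia urd jsqjj qya plaef ioovl pnqn rgbs
Hunk 7: at line 1 remove [kzvqg,pia] add [xmn] -> 10 lines: ygb sjw xmn urd jsqjj qya plaef ioovl pnqn rgbs
Final line 1: ygb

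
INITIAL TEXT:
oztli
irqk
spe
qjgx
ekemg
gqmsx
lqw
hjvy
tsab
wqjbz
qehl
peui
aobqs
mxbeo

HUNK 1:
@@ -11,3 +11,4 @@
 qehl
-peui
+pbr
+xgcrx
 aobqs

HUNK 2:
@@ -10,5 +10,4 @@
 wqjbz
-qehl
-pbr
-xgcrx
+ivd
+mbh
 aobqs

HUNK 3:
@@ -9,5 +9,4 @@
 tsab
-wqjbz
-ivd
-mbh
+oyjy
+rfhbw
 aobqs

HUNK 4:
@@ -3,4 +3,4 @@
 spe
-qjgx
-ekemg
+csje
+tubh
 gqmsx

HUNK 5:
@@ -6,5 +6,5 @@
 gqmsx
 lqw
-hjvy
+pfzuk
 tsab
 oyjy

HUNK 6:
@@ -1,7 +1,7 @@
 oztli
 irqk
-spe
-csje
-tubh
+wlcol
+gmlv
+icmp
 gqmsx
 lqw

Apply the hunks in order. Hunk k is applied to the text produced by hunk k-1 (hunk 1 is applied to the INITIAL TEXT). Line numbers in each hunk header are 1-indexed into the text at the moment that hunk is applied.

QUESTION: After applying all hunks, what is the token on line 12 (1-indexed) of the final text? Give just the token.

Answer: aobqs

Derivation:
Hunk 1: at line 11 remove [peui] add [pbr,xgcrx] -> 15 lines: oztli irqk spe qjgx ekemg gqmsx lqw hjvy tsab wqjbz qehl pbr xgcrx aobqs mxbeo
Hunk 2: at line 10 remove [qehl,pbr,xgcrx] add [ivd,mbh] -> 14 lines: oztli irqk spe qjgx ekemg gqmsx lqw hjvy tsab wqjbz ivd mbh aobqs mxbeo
Hunk 3: at line 9 remove [wqjbz,ivd,mbh] add [oyjy,rfhbw] -> 13 lines: oztli irqk spe qjgx ekemg gqmsx lqw hjvy tsab oyjy rfhbw aobqs mxbeo
Hunk 4: at line 3 remove [qjgx,ekemg] add [csje,tubh] -> 13 lines: oztli irqk spe csje tubh gqmsx lqw hjvy tsab oyjy rfhbw aobqs mxbeo
Hunk 5: at line 6 remove [hjvy] add [pfzuk] -> 13 lines: oztli irqk spe csje tubh gqmsx lqw pfzuk tsab oyjy rfhbw aobqs mxbeo
Hunk 6: at line 1 remove [spe,csje,tubh] add [wlcol,gmlv,icmp] -> 13 lines: oztli irqk wlcol gmlv icmp gqmsx lqw pfzuk tsab oyjy rfhbw aobqs mxbeo
Final line 12: aobqs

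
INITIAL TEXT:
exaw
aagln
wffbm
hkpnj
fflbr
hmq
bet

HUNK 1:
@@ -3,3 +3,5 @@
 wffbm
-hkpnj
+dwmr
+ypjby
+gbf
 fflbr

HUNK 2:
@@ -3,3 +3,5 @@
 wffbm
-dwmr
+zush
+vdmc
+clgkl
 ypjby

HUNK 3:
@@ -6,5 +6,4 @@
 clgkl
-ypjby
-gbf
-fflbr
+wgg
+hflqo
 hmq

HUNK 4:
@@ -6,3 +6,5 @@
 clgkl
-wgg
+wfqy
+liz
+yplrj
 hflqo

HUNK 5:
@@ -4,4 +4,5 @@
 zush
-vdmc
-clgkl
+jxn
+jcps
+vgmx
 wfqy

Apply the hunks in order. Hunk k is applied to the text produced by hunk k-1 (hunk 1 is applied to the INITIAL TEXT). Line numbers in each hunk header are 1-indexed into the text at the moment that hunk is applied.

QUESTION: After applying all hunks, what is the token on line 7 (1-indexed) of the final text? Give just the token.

Answer: vgmx

Derivation:
Hunk 1: at line 3 remove [hkpnj] add [dwmr,ypjby,gbf] -> 9 lines: exaw aagln wffbm dwmr ypjby gbf fflbr hmq bet
Hunk 2: at line 3 remove [dwmr] add [zush,vdmc,clgkl] -> 11 lines: exaw aagln wffbm zush vdmc clgkl ypjby gbf fflbr hmq bet
Hunk 3: at line 6 remove [ypjby,gbf,fflbr] add [wgg,hflqo] -> 10 lines: exaw aagln wffbm zush vdmc clgkl wgg hflqo hmq bet
Hunk 4: at line 6 remove [wgg] add [wfqy,liz,yplrj] -> 12 lines: exaw aagln wffbm zush vdmc clgkl wfqy liz yplrj hflqo hmq bet
Hunk 5: at line 4 remove [vdmc,clgkl] add [jxn,jcps,vgmx] -> 13 lines: exaw aagln wffbm zush jxn jcps vgmx wfqy liz yplrj hflqo hmq bet
Final line 7: vgmx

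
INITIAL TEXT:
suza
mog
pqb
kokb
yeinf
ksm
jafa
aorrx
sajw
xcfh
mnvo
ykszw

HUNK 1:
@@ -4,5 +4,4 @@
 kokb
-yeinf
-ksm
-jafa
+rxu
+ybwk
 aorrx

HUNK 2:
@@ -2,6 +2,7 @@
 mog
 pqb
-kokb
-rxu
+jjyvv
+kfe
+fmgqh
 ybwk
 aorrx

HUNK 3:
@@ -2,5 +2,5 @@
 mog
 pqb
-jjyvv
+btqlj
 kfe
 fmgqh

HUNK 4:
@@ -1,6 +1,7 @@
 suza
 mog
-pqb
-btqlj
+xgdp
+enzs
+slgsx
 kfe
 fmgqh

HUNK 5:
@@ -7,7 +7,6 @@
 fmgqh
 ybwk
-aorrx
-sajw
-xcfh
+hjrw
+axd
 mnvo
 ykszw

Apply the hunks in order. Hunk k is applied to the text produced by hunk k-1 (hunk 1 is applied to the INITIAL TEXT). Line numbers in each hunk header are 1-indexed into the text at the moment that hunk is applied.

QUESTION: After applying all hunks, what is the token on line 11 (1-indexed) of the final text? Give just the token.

Answer: mnvo

Derivation:
Hunk 1: at line 4 remove [yeinf,ksm,jafa] add [rxu,ybwk] -> 11 lines: suza mog pqb kokb rxu ybwk aorrx sajw xcfh mnvo ykszw
Hunk 2: at line 2 remove [kokb,rxu] add [jjyvv,kfe,fmgqh] -> 12 lines: suza mog pqb jjyvv kfe fmgqh ybwk aorrx sajw xcfh mnvo ykszw
Hunk 3: at line 2 remove [jjyvv] add [btqlj] -> 12 lines: suza mog pqb btqlj kfe fmgqh ybwk aorrx sajw xcfh mnvo ykszw
Hunk 4: at line 1 remove [pqb,btqlj] add [xgdp,enzs,slgsx] -> 13 lines: suza mog xgdp enzs slgsx kfe fmgqh ybwk aorrx sajw xcfh mnvo ykszw
Hunk 5: at line 7 remove [aorrx,sajw,xcfh] add [hjrw,axd] -> 12 lines: suza mog xgdp enzs slgsx kfe fmgqh ybwk hjrw axd mnvo ykszw
Final line 11: mnvo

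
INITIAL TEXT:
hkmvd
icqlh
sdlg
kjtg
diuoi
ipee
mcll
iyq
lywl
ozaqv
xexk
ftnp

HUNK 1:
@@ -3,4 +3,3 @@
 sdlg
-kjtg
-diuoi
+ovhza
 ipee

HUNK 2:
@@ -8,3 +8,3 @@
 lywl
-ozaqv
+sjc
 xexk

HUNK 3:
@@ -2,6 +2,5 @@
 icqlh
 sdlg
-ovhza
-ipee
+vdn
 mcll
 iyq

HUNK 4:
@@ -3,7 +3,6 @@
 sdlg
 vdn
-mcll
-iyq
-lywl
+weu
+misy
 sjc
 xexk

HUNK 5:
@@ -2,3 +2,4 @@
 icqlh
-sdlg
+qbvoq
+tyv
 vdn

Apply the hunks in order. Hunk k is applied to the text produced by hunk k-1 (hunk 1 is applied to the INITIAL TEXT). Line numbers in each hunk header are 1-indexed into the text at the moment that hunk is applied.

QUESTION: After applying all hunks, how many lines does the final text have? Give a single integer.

Answer: 10

Derivation:
Hunk 1: at line 3 remove [kjtg,diuoi] add [ovhza] -> 11 lines: hkmvd icqlh sdlg ovhza ipee mcll iyq lywl ozaqv xexk ftnp
Hunk 2: at line 8 remove [ozaqv] add [sjc] -> 11 lines: hkmvd icqlh sdlg ovhza ipee mcll iyq lywl sjc xexk ftnp
Hunk 3: at line 2 remove [ovhza,ipee] add [vdn] -> 10 lines: hkmvd icqlh sdlg vdn mcll iyq lywl sjc xexk ftnp
Hunk 4: at line 3 remove [mcll,iyq,lywl] add [weu,misy] -> 9 lines: hkmvd icqlh sdlg vdn weu misy sjc xexk ftnp
Hunk 5: at line 2 remove [sdlg] add [qbvoq,tyv] -> 10 lines: hkmvd icqlh qbvoq tyv vdn weu misy sjc xexk ftnp
Final line count: 10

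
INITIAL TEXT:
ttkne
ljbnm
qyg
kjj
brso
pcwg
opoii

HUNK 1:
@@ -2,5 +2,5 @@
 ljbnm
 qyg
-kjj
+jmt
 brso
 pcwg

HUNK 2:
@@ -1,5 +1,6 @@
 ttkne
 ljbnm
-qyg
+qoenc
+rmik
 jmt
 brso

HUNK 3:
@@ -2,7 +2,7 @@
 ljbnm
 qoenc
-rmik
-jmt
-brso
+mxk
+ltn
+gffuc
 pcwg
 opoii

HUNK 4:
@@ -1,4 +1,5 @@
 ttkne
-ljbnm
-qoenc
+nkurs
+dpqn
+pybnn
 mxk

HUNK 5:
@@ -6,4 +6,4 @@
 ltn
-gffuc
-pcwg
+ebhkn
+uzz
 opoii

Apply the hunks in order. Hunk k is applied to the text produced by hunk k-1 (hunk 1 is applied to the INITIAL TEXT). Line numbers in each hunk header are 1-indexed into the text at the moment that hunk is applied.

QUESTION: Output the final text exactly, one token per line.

Hunk 1: at line 2 remove [kjj] add [jmt] -> 7 lines: ttkne ljbnm qyg jmt brso pcwg opoii
Hunk 2: at line 1 remove [qyg] add [qoenc,rmik] -> 8 lines: ttkne ljbnm qoenc rmik jmt brso pcwg opoii
Hunk 3: at line 2 remove [rmik,jmt,brso] add [mxk,ltn,gffuc] -> 8 lines: ttkne ljbnm qoenc mxk ltn gffuc pcwg opoii
Hunk 4: at line 1 remove [ljbnm,qoenc] add [nkurs,dpqn,pybnn] -> 9 lines: ttkne nkurs dpqn pybnn mxk ltn gffuc pcwg opoii
Hunk 5: at line 6 remove [gffuc,pcwg] add [ebhkn,uzz] -> 9 lines: ttkne nkurs dpqn pybnn mxk ltn ebhkn uzz opoii

Answer: ttkne
nkurs
dpqn
pybnn
mxk
ltn
ebhkn
uzz
opoii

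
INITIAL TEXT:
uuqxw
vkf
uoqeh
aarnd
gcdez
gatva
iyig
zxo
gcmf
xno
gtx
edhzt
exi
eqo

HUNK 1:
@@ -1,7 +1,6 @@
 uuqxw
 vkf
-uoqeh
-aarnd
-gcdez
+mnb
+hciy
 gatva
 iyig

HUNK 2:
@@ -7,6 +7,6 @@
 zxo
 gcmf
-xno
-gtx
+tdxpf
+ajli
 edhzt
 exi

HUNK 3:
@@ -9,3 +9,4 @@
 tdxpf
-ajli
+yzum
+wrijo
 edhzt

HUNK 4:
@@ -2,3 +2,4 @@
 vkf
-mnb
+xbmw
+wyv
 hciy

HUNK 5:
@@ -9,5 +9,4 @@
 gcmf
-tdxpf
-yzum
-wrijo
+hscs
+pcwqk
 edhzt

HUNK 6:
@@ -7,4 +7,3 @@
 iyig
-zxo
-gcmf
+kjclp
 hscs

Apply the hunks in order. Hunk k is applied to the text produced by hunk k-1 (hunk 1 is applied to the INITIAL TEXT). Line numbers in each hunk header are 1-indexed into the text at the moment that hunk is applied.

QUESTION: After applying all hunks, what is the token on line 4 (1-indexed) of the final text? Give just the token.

Answer: wyv

Derivation:
Hunk 1: at line 1 remove [uoqeh,aarnd,gcdez] add [mnb,hciy] -> 13 lines: uuqxw vkf mnb hciy gatva iyig zxo gcmf xno gtx edhzt exi eqo
Hunk 2: at line 7 remove [xno,gtx] add [tdxpf,ajli] -> 13 lines: uuqxw vkf mnb hciy gatva iyig zxo gcmf tdxpf ajli edhzt exi eqo
Hunk 3: at line 9 remove [ajli] add [yzum,wrijo] -> 14 lines: uuqxw vkf mnb hciy gatva iyig zxo gcmf tdxpf yzum wrijo edhzt exi eqo
Hunk 4: at line 2 remove [mnb] add [xbmw,wyv] -> 15 lines: uuqxw vkf xbmw wyv hciy gatva iyig zxo gcmf tdxpf yzum wrijo edhzt exi eqo
Hunk 5: at line 9 remove [tdxpf,yzum,wrijo] add [hscs,pcwqk] -> 14 lines: uuqxw vkf xbmw wyv hciy gatva iyig zxo gcmf hscs pcwqk edhzt exi eqo
Hunk 6: at line 7 remove [zxo,gcmf] add [kjclp] -> 13 lines: uuqxw vkf xbmw wyv hciy gatva iyig kjclp hscs pcwqk edhzt exi eqo
Final line 4: wyv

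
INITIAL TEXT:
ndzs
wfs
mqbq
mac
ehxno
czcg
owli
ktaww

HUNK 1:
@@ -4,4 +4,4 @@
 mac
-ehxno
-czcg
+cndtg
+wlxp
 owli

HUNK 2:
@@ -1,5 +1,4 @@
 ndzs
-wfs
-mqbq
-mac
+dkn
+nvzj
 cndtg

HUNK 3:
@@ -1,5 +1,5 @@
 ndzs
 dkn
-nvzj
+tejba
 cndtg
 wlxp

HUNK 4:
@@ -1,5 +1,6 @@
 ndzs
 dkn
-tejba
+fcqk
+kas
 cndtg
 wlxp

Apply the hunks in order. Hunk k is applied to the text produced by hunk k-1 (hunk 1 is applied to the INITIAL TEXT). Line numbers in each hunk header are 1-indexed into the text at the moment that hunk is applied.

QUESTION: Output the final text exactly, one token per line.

Answer: ndzs
dkn
fcqk
kas
cndtg
wlxp
owli
ktaww

Derivation:
Hunk 1: at line 4 remove [ehxno,czcg] add [cndtg,wlxp] -> 8 lines: ndzs wfs mqbq mac cndtg wlxp owli ktaww
Hunk 2: at line 1 remove [wfs,mqbq,mac] add [dkn,nvzj] -> 7 lines: ndzs dkn nvzj cndtg wlxp owli ktaww
Hunk 3: at line 1 remove [nvzj] add [tejba] -> 7 lines: ndzs dkn tejba cndtg wlxp owli ktaww
Hunk 4: at line 1 remove [tejba] add [fcqk,kas] -> 8 lines: ndzs dkn fcqk kas cndtg wlxp owli ktaww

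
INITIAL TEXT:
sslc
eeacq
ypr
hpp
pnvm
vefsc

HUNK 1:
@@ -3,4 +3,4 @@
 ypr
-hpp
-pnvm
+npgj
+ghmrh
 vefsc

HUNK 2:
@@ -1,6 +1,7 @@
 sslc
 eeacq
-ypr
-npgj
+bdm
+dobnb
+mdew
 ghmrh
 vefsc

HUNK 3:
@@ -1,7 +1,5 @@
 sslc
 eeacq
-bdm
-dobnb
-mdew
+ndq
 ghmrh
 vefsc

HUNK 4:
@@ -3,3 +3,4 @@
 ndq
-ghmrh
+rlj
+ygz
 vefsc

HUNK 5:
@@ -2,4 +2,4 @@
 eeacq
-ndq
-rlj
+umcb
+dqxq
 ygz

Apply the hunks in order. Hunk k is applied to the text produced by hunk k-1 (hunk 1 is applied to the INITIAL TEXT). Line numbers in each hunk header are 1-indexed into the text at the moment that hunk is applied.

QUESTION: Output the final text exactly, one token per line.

Hunk 1: at line 3 remove [hpp,pnvm] add [npgj,ghmrh] -> 6 lines: sslc eeacq ypr npgj ghmrh vefsc
Hunk 2: at line 1 remove [ypr,npgj] add [bdm,dobnb,mdew] -> 7 lines: sslc eeacq bdm dobnb mdew ghmrh vefsc
Hunk 3: at line 1 remove [bdm,dobnb,mdew] add [ndq] -> 5 lines: sslc eeacq ndq ghmrh vefsc
Hunk 4: at line 3 remove [ghmrh] add [rlj,ygz] -> 6 lines: sslc eeacq ndq rlj ygz vefsc
Hunk 5: at line 2 remove [ndq,rlj] add [umcb,dqxq] -> 6 lines: sslc eeacq umcb dqxq ygz vefsc

Answer: sslc
eeacq
umcb
dqxq
ygz
vefsc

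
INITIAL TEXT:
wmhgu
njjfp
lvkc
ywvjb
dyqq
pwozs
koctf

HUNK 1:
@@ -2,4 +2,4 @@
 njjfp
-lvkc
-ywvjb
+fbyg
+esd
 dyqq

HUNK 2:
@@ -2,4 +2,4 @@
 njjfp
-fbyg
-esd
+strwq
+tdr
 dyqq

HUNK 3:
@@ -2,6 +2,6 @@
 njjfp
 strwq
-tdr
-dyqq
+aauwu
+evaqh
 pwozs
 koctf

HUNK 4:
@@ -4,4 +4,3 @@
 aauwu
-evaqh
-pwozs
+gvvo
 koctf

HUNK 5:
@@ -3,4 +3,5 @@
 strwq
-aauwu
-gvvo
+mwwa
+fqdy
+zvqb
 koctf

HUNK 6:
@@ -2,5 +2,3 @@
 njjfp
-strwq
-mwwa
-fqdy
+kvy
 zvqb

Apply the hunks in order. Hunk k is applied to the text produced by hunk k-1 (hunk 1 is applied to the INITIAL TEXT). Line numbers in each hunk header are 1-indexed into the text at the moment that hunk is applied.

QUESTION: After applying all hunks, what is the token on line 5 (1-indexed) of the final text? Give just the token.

Answer: koctf

Derivation:
Hunk 1: at line 2 remove [lvkc,ywvjb] add [fbyg,esd] -> 7 lines: wmhgu njjfp fbyg esd dyqq pwozs koctf
Hunk 2: at line 2 remove [fbyg,esd] add [strwq,tdr] -> 7 lines: wmhgu njjfp strwq tdr dyqq pwozs koctf
Hunk 3: at line 2 remove [tdr,dyqq] add [aauwu,evaqh] -> 7 lines: wmhgu njjfp strwq aauwu evaqh pwozs koctf
Hunk 4: at line 4 remove [evaqh,pwozs] add [gvvo] -> 6 lines: wmhgu njjfp strwq aauwu gvvo koctf
Hunk 5: at line 3 remove [aauwu,gvvo] add [mwwa,fqdy,zvqb] -> 7 lines: wmhgu njjfp strwq mwwa fqdy zvqb koctf
Hunk 6: at line 2 remove [strwq,mwwa,fqdy] add [kvy] -> 5 lines: wmhgu njjfp kvy zvqb koctf
Final line 5: koctf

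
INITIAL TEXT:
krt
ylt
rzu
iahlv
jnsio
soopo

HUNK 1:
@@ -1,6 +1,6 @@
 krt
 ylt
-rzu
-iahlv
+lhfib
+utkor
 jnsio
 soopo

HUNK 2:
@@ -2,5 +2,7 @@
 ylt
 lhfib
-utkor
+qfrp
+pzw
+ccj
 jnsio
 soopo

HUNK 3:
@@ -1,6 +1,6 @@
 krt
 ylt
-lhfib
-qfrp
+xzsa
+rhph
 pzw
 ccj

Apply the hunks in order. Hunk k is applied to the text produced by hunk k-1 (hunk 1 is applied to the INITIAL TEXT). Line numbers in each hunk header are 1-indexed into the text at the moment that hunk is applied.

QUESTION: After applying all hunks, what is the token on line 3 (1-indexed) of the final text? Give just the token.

Hunk 1: at line 1 remove [rzu,iahlv] add [lhfib,utkor] -> 6 lines: krt ylt lhfib utkor jnsio soopo
Hunk 2: at line 2 remove [utkor] add [qfrp,pzw,ccj] -> 8 lines: krt ylt lhfib qfrp pzw ccj jnsio soopo
Hunk 3: at line 1 remove [lhfib,qfrp] add [xzsa,rhph] -> 8 lines: krt ylt xzsa rhph pzw ccj jnsio soopo
Final line 3: xzsa

Answer: xzsa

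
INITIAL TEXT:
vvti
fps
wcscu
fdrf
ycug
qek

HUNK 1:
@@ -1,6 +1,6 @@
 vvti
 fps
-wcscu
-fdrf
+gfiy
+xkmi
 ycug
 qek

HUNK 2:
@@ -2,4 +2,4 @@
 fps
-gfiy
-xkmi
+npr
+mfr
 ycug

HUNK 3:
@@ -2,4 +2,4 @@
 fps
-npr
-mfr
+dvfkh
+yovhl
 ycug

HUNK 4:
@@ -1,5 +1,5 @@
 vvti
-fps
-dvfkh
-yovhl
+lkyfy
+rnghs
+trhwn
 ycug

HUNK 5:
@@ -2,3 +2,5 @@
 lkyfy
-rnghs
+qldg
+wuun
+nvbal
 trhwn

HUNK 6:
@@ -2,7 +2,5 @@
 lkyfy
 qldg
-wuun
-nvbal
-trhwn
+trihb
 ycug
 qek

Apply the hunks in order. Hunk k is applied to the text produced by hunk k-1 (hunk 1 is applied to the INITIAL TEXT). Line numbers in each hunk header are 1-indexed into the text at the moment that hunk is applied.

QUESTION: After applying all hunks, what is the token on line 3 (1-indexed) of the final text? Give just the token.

Hunk 1: at line 1 remove [wcscu,fdrf] add [gfiy,xkmi] -> 6 lines: vvti fps gfiy xkmi ycug qek
Hunk 2: at line 2 remove [gfiy,xkmi] add [npr,mfr] -> 6 lines: vvti fps npr mfr ycug qek
Hunk 3: at line 2 remove [npr,mfr] add [dvfkh,yovhl] -> 6 lines: vvti fps dvfkh yovhl ycug qek
Hunk 4: at line 1 remove [fps,dvfkh,yovhl] add [lkyfy,rnghs,trhwn] -> 6 lines: vvti lkyfy rnghs trhwn ycug qek
Hunk 5: at line 2 remove [rnghs] add [qldg,wuun,nvbal] -> 8 lines: vvti lkyfy qldg wuun nvbal trhwn ycug qek
Hunk 6: at line 2 remove [wuun,nvbal,trhwn] add [trihb] -> 6 lines: vvti lkyfy qldg trihb ycug qek
Final line 3: qldg

Answer: qldg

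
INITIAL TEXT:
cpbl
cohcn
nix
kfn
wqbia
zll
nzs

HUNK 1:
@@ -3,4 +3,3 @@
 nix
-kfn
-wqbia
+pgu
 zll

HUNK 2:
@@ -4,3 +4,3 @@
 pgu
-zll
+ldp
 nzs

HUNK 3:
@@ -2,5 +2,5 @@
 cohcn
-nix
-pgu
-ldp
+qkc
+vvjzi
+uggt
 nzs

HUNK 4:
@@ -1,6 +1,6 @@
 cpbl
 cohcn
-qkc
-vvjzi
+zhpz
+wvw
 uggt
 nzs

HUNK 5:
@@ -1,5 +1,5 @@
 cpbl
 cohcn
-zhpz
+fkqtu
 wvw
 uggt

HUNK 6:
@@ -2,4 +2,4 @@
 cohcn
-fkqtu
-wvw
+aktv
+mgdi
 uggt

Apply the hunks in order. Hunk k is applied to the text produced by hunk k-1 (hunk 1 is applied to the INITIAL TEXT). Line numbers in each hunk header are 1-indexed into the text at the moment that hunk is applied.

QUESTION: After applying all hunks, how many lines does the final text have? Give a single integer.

Hunk 1: at line 3 remove [kfn,wqbia] add [pgu] -> 6 lines: cpbl cohcn nix pgu zll nzs
Hunk 2: at line 4 remove [zll] add [ldp] -> 6 lines: cpbl cohcn nix pgu ldp nzs
Hunk 3: at line 2 remove [nix,pgu,ldp] add [qkc,vvjzi,uggt] -> 6 lines: cpbl cohcn qkc vvjzi uggt nzs
Hunk 4: at line 1 remove [qkc,vvjzi] add [zhpz,wvw] -> 6 lines: cpbl cohcn zhpz wvw uggt nzs
Hunk 5: at line 1 remove [zhpz] add [fkqtu] -> 6 lines: cpbl cohcn fkqtu wvw uggt nzs
Hunk 6: at line 2 remove [fkqtu,wvw] add [aktv,mgdi] -> 6 lines: cpbl cohcn aktv mgdi uggt nzs
Final line count: 6

Answer: 6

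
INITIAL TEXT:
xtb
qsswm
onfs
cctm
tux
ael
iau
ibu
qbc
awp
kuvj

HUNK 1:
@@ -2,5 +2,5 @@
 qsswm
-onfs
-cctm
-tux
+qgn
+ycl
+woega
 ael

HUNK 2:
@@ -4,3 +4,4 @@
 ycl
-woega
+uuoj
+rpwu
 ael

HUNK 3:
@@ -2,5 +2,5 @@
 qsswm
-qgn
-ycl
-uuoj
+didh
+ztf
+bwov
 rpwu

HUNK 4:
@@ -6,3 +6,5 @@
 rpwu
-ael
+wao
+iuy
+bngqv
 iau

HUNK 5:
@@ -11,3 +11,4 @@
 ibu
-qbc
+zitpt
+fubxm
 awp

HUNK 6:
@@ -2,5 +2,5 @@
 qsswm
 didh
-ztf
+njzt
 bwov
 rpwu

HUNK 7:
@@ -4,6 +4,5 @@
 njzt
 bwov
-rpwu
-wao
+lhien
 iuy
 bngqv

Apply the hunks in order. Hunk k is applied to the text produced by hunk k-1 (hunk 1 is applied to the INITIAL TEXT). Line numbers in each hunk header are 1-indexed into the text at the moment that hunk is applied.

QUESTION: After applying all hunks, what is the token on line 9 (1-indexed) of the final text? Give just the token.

Hunk 1: at line 2 remove [onfs,cctm,tux] add [qgn,ycl,woega] -> 11 lines: xtb qsswm qgn ycl woega ael iau ibu qbc awp kuvj
Hunk 2: at line 4 remove [woega] add [uuoj,rpwu] -> 12 lines: xtb qsswm qgn ycl uuoj rpwu ael iau ibu qbc awp kuvj
Hunk 3: at line 2 remove [qgn,ycl,uuoj] add [didh,ztf,bwov] -> 12 lines: xtb qsswm didh ztf bwov rpwu ael iau ibu qbc awp kuvj
Hunk 4: at line 6 remove [ael] add [wao,iuy,bngqv] -> 14 lines: xtb qsswm didh ztf bwov rpwu wao iuy bngqv iau ibu qbc awp kuvj
Hunk 5: at line 11 remove [qbc] add [zitpt,fubxm] -> 15 lines: xtb qsswm didh ztf bwov rpwu wao iuy bngqv iau ibu zitpt fubxm awp kuvj
Hunk 6: at line 2 remove [ztf] add [njzt] -> 15 lines: xtb qsswm didh njzt bwov rpwu wao iuy bngqv iau ibu zitpt fubxm awp kuvj
Hunk 7: at line 4 remove [rpwu,wao] add [lhien] -> 14 lines: xtb qsswm didh njzt bwov lhien iuy bngqv iau ibu zitpt fubxm awp kuvj
Final line 9: iau

Answer: iau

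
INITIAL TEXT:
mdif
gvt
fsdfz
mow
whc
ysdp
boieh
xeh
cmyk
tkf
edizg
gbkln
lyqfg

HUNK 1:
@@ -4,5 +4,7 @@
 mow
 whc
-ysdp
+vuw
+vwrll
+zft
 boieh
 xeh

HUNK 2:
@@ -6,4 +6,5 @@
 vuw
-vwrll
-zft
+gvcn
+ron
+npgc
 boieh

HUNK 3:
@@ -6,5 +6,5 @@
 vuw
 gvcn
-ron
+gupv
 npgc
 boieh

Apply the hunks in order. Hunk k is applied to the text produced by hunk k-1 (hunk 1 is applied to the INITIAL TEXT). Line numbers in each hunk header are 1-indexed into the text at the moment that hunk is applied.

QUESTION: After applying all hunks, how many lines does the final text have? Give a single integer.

Answer: 16

Derivation:
Hunk 1: at line 4 remove [ysdp] add [vuw,vwrll,zft] -> 15 lines: mdif gvt fsdfz mow whc vuw vwrll zft boieh xeh cmyk tkf edizg gbkln lyqfg
Hunk 2: at line 6 remove [vwrll,zft] add [gvcn,ron,npgc] -> 16 lines: mdif gvt fsdfz mow whc vuw gvcn ron npgc boieh xeh cmyk tkf edizg gbkln lyqfg
Hunk 3: at line 6 remove [ron] add [gupv] -> 16 lines: mdif gvt fsdfz mow whc vuw gvcn gupv npgc boieh xeh cmyk tkf edizg gbkln lyqfg
Final line count: 16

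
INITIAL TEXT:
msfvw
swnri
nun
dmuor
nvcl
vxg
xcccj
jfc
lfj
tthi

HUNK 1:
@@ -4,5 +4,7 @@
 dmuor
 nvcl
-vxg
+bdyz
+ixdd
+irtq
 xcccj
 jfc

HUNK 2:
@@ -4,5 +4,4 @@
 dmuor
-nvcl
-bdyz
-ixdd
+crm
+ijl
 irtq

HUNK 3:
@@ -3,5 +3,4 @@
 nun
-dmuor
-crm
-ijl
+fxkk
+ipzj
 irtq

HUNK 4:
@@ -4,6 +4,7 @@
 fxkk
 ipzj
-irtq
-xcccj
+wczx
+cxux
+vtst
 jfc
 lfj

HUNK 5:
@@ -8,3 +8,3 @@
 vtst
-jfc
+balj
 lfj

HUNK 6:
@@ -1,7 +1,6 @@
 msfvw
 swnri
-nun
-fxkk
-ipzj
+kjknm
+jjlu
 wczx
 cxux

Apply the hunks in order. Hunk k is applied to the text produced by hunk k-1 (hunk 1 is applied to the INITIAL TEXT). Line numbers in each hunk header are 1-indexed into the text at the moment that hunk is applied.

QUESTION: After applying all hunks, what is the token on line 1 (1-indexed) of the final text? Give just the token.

Answer: msfvw

Derivation:
Hunk 1: at line 4 remove [vxg] add [bdyz,ixdd,irtq] -> 12 lines: msfvw swnri nun dmuor nvcl bdyz ixdd irtq xcccj jfc lfj tthi
Hunk 2: at line 4 remove [nvcl,bdyz,ixdd] add [crm,ijl] -> 11 lines: msfvw swnri nun dmuor crm ijl irtq xcccj jfc lfj tthi
Hunk 3: at line 3 remove [dmuor,crm,ijl] add [fxkk,ipzj] -> 10 lines: msfvw swnri nun fxkk ipzj irtq xcccj jfc lfj tthi
Hunk 4: at line 4 remove [irtq,xcccj] add [wczx,cxux,vtst] -> 11 lines: msfvw swnri nun fxkk ipzj wczx cxux vtst jfc lfj tthi
Hunk 5: at line 8 remove [jfc] add [balj] -> 11 lines: msfvw swnri nun fxkk ipzj wczx cxux vtst balj lfj tthi
Hunk 6: at line 1 remove [nun,fxkk,ipzj] add [kjknm,jjlu] -> 10 lines: msfvw swnri kjknm jjlu wczx cxux vtst balj lfj tthi
Final line 1: msfvw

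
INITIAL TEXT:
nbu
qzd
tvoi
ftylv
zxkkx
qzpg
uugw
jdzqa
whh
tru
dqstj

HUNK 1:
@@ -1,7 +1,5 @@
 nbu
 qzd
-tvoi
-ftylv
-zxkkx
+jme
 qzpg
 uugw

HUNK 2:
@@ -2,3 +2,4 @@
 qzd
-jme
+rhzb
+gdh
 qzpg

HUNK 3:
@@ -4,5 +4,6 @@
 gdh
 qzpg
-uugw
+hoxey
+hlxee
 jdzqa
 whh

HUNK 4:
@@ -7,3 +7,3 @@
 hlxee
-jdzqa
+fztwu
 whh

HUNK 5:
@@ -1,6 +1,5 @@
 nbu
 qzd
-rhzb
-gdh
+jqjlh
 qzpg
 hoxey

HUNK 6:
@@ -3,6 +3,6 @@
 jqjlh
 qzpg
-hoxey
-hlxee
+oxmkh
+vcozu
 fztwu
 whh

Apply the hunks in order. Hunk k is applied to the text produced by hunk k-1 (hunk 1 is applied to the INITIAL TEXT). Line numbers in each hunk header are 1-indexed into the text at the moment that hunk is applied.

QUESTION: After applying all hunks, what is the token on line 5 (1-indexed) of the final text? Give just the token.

Answer: oxmkh

Derivation:
Hunk 1: at line 1 remove [tvoi,ftylv,zxkkx] add [jme] -> 9 lines: nbu qzd jme qzpg uugw jdzqa whh tru dqstj
Hunk 2: at line 2 remove [jme] add [rhzb,gdh] -> 10 lines: nbu qzd rhzb gdh qzpg uugw jdzqa whh tru dqstj
Hunk 3: at line 4 remove [uugw] add [hoxey,hlxee] -> 11 lines: nbu qzd rhzb gdh qzpg hoxey hlxee jdzqa whh tru dqstj
Hunk 4: at line 7 remove [jdzqa] add [fztwu] -> 11 lines: nbu qzd rhzb gdh qzpg hoxey hlxee fztwu whh tru dqstj
Hunk 5: at line 1 remove [rhzb,gdh] add [jqjlh] -> 10 lines: nbu qzd jqjlh qzpg hoxey hlxee fztwu whh tru dqstj
Hunk 6: at line 3 remove [hoxey,hlxee] add [oxmkh,vcozu] -> 10 lines: nbu qzd jqjlh qzpg oxmkh vcozu fztwu whh tru dqstj
Final line 5: oxmkh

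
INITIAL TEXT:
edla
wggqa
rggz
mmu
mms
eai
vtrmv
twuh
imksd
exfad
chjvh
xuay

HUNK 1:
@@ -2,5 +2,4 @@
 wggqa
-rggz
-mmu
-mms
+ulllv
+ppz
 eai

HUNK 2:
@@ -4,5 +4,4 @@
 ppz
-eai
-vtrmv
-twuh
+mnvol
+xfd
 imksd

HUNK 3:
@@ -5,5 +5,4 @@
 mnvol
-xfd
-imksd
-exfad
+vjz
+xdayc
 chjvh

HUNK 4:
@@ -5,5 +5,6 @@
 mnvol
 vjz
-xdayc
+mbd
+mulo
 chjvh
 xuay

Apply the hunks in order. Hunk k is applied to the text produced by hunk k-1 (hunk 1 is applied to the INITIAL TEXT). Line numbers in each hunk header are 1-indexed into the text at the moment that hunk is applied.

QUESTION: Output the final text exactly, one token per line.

Hunk 1: at line 2 remove [rggz,mmu,mms] add [ulllv,ppz] -> 11 lines: edla wggqa ulllv ppz eai vtrmv twuh imksd exfad chjvh xuay
Hunk 2: at line 4 remove [eai,vtrmv,twuh] add [mnvol,xfd] -> 10 lines: edla wggqa ulllv ppz mnvol xfd imksd exfad chjvh xuay
Hunk 3: at line 5 remove [xfd,imksd,exfad] add [vjz,xdayc] -> 9 lines: edla wggqa ulllv ppz mnvol vjz xdayc chjvh xuay
Hunk 4: at line 5 remove [xdayc] add [mbd,mulo] -> 10 lines: edla wggqa ulllv ppz mnvol vjz mbd mulo chjvh xuay

Answer: edla
wggqa
ulllv
ppz
mnvol
vjz
mbd
mulo
chjvh
xuay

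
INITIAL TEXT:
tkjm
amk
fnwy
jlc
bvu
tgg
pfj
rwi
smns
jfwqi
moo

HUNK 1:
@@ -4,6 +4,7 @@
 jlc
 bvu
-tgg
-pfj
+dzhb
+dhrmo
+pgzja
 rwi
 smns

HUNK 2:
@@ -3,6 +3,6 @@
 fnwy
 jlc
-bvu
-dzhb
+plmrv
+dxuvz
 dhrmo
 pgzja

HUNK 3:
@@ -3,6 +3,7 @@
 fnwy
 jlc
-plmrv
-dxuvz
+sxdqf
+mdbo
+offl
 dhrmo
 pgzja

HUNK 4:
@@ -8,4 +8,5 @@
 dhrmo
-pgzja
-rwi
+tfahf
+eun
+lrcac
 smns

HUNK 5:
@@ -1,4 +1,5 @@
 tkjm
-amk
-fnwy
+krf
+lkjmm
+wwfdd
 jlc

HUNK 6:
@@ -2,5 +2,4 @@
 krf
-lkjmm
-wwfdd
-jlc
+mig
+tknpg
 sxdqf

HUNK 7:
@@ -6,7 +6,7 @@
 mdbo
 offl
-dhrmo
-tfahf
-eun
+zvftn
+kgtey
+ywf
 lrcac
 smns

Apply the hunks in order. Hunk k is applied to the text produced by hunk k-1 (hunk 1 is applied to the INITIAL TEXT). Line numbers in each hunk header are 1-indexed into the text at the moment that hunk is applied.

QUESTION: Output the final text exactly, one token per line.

Hunk 1: at line 4 remove [tgg,pfj] add [dzhb,dhrmo,pgzja] -> 12 lines: tkjm amk fnwy jlc bvu dzhb dhrmo pgzja rwi smns jfwqi moo
Hunk 2: at line 3 remove [bvu,dzhb] add [plmrv,dxuvz] -> 12 lines: tkjm amk fnwy jlc plmrv dxuvz dhrmo pgzja rwi smns jfwqi moo
Hunk 3: at line 3 remove [plmrv,dxuvz] add [sxdqf,mdbo,offl] -> 13 lines: tkjm amk fnwy jlc sxdqf mdbo offl dhrmo pgzja rwi smns jfwqi moo
Hunk 4: at line 8 remove [pgzja,rwi] add [tfahf,eun,lrcac] -> 14 lines: tkjm amk fnwy jlc sxdqf mdbo offl dhrmo tfahf eun lrcac smns jfwqi moo
Hunk 5: at line 1 remove [amk,fnwy] add [krf,lkjmm,wwfdd] -> 15 lines: tkjm krf lkjmm wwfdd jlc sxdqf mdbo offl dhrmo tfahf eun lrcac smns jfwqi moo
Hunk 6: at line 2 remove [lkjmm,wwfdd,jlc] add [mig,tknpg] -> 14 lines: tkjm krf mig tknpg sxdqf mdbo offl dhrmo tfahf eun lrcac smns jfwqi moo
Hunk 7: at line 6 remove [dhrmo,tfahf,eun] add [zvftn,kgtey,ywf] -> 14 lines: tkjm krf mig tknpg sxdqf mdbo offl zvftn kgtey ywf lrcac smns jfwqi moo

Answer: tkjm
krf
mig
tknpg
sxdqf
mdbo
offl
zvftn
kgtey
ywf
lrcac
smns
jfwqi
moo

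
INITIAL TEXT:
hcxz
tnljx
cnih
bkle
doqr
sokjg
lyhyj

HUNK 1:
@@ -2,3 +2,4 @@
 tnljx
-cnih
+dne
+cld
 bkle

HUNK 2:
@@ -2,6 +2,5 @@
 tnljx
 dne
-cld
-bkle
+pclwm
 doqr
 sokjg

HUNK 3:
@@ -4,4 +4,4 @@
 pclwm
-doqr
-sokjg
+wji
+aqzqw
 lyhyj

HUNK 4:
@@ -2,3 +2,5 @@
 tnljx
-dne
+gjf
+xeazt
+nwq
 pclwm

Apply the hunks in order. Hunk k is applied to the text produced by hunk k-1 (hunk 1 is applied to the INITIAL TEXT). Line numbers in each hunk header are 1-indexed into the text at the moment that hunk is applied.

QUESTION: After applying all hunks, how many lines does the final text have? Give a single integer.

Answer: 9

Derivation:
Hunk 1: at line 2 remove [cnih] add [dne,cld] -> 8 lines: hcxz tnljx dne cld bkle doqr sokjg lyhyj
Hunk 2: at line 2 remove [cld,bkle] add [pclwm] -> 7 lines: hcxz tnljx dne pclwm doqr sokjg lyhyj
Hunk 3: at line 4 remove [doqr,sokjg] add [wji,aqzqw] -> 7 lines: hcxz tnljx dne pclwm wji aqzqw lyhyj
Hunk 4: at line 2 remove [dne] add [gjf,xeazt,nwq] -> 9 lines: hcxz tnljx gjf xeazt nwq pclwm wji aqzqw lyhyj
Final line count: 9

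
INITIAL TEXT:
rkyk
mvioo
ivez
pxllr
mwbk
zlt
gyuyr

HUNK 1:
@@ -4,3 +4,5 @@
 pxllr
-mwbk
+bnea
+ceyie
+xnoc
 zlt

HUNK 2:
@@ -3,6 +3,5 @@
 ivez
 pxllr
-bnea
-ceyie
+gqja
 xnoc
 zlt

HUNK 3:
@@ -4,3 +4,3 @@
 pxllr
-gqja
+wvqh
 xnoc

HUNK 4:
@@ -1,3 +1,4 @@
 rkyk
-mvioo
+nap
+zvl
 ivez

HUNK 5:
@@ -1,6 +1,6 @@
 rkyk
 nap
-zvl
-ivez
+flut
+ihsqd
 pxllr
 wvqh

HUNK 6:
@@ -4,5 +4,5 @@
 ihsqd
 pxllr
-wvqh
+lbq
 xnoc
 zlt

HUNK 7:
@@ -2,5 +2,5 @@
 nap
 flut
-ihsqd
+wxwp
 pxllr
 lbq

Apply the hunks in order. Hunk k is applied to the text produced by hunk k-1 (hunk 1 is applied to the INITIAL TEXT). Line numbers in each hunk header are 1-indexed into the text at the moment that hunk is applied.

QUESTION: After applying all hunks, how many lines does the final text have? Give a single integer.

Hunk 1: at line 4 remove [mwbk] add [bnea,ceyie,xnoc] -> 9 lines: rkyk mvioo ivez pxllr bnea ceyie xnoc zlt gyuyr
Hunk 2: at line 3 remove [bnea,ceyie] add [gqja] -> 8 lines: rkyk mvioo ivez pxllr gqja xnoc zlt gyuyr
Hunk 3: at line 4 remove [gqja] add [wvqh] -> 8 lines: rkyk mvioo ivez pxllr wvqh xnoc zlt gyuyr
Hunk 4: at line 1 remove [mvioo] add [nap,zvl] -> 9 lines: rkyk nap zvl ivez pxllr wvqh xnoc zlt gyuyr
Hunk 5: at line 1 remove [zvl,ivez] add [flut,ihsqd] -> 9 lines: rkyk nap flut ihsqd pxllr wvqh xnoc zlt gyuyr
Hunk 6: at line 4 remove [wvqh] add [lbq] -> 9 lines: rkyk nap flut ihsqd pxllr lbq xnoc zlt gyuyr
Hunk 7: at line 2 remove [ihsqd] add [wxwp] -> 9 lines: rkyk nap flut wxwp pxllr lbq xnoc zlt gyuyr
Final line count: 9

Answer: 9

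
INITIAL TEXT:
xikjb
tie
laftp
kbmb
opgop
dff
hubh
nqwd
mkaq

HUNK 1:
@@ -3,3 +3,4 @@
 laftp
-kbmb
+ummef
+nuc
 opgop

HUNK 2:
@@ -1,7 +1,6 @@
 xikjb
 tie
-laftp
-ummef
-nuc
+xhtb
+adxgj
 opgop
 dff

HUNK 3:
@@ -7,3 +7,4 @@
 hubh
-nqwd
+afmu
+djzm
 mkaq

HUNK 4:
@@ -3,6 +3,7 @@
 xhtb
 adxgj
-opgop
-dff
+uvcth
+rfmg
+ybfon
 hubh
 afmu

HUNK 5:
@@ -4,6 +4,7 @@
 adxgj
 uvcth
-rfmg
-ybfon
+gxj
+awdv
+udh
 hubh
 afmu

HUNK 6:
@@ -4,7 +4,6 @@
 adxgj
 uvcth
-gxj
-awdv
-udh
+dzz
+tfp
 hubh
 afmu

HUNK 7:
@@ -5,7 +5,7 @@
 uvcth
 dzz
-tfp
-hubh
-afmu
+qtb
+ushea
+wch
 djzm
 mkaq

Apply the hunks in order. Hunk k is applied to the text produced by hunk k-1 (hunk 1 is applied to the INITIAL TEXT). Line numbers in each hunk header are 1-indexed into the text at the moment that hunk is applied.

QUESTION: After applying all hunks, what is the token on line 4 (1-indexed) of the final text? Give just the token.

Hunk 1: at line 3 remove [kbmb] add [ummef,nuc] -> 10 lines: xikjb tie laftp ummef nuc opgop dff hubh nqwd mkaq
Hunk 2: at line 1 remove [laftp,ummef,nuc] add [xhtb,adxgj] -> 9 lines: xikjb tie xhtb adxgj opgop dff hubh nqwd mkaq
Hunk 3: at line 7 remove [nqwd] add [afmu,djzm] -> 10 lines: xikjb tie xhtb adxgj opgop dff hubh afmu djzm mkaq
Hunk 4: at line 3 remove [opgop,dff] add [uvcth,rfmg,ybfon] -> 11 lines: xikjb tie xhtb adxgj uvcth rfmg ybfon hubh afmu djzm mkaq
Hunk 5: at line 4 remove [rfmg,ybfon] add [gxj,awdv,udh] -> 12 lines: xikjb tie xhtb adxgj uvcth gxj awdv udh hubh afmu djzm mkaq
Hunk 6: at line 4 remove [gxj,awdv,udh] add [dzz,tfp] -> 11 lines: xikjb tie xhtb adxgj uvcth dzz tfp hubh afmu djzm mkaq
Hunk 7: at line 5 remove [tfp,hubh,afmu] add [qtb,ushea,wch] -> 11 lines: xikjb tie xhtb adxgj uvcth dzz qtb ushea wch djzm mkaq
Final line 4: adxgj

Answer: adxgj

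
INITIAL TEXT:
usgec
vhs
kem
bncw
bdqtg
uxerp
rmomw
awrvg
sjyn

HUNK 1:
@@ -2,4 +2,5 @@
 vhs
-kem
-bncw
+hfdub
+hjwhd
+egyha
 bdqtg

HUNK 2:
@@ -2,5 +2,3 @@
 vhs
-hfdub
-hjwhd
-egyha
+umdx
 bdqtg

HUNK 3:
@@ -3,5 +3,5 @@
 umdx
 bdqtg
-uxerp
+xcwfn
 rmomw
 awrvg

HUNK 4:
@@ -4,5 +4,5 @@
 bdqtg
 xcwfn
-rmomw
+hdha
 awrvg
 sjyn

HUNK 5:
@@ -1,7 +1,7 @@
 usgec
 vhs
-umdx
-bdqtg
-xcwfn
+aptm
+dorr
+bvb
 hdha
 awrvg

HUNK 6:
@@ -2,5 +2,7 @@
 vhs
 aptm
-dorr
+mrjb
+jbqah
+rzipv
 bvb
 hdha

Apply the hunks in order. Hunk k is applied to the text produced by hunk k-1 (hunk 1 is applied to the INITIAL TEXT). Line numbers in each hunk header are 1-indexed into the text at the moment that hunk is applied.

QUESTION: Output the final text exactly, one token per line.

Hunk 1: at line 2 remove [kem,bncw] add [hfdub,hjwhd,egyha] -> 10 lines: usgec vhs hfdub hjwhd egyha bdqtg uxerp rmomw awrvg sjyn
Hunk 2: at line 2 remove [hfdub,hjwhd,egyha] add [umdx] -> 8 lines: usgec vhs umdx bdqtg uxerp rmomw awrvg sjyn
Hunk 3: at line 3 remove [uxerp] add [xcwfn] -> 8 lines: usgec vhs umdx bdqtg xcwfn rmomw awrvg sjyn
Hunk 4: at line 4 remove [rmomw] add [hdha] -> 8 lines: usgec vhs umdx bdqtg xcwfn hdha awrvg sjyn
Hunk 5: at line 1 remove [umdx,bdqtg,xcwfn] add [aptm,dorr,bvb] -> 8 lines: usgec vhs aptm dorr bvb hdha awrvg sjyn
Hunk 6: at line 2 remove [dorr] add [mrjb,jbqah,rzipv] -> 10 lines: usgec vhs aptm mrjb jbqah rzipv bvb hdha awrvg sjyn

Answer: usgec
vhs
aptm
mrjb
jbqah
rzipv
bvb
hdha
awrvg
sjyn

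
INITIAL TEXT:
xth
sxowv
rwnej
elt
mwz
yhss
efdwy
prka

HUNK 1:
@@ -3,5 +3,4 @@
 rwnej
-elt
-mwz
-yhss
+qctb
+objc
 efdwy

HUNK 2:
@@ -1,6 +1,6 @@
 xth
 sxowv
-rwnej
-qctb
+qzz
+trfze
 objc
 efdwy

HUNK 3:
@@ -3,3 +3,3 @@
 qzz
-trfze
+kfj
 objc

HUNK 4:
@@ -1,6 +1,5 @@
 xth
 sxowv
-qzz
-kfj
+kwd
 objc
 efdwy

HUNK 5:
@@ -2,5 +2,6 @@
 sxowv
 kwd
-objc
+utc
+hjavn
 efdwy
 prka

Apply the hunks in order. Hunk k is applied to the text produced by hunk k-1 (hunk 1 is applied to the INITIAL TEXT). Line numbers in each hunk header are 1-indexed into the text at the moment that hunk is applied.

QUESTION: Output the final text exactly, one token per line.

Hunk 1: at line 3 remove [elt,mwz,yhss] add [qctb,objc] -> 7 lines: xth sxowv rwnej qctb objc efdwy prka
Hunk 2: at line 1 remove [rwnej,qctb] add [qzz,trfze] -> 7 lines: xth sxowv qzz trfze objc efdwy prka
Hunk 3: at line 3 remove [trfze] add [kfj] -> 7 lines: xth sxowv qzz kfj objc efdwy prka
Hunk 4: at line 1 remove [qzz,kfj] add [kwd] -> 6 lines: xth sxowv kwd objc efdwy prka
Hunk 5: at line 2 remove [objc] add [utc,hjavn] -> 7 lines: xth sxowv kwd utc hjavn efdwy prka

Answer: xth
sxowv
kwd
utc
hjavn
efdwy
prka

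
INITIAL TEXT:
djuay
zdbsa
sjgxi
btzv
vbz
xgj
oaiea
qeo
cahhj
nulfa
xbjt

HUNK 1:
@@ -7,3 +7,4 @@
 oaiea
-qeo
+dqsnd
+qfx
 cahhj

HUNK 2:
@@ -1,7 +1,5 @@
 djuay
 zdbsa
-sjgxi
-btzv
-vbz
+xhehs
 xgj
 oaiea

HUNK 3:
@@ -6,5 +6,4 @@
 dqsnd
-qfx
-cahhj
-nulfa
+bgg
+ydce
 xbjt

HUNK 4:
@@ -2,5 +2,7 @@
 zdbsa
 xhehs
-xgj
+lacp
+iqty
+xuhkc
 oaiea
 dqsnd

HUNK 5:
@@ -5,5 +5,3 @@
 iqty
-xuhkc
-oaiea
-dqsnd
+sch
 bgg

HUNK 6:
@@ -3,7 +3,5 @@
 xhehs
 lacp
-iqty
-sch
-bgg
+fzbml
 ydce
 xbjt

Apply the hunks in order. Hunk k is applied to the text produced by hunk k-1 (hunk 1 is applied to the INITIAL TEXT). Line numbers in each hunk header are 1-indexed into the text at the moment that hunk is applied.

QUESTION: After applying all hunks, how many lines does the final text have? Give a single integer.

Answer: 7

Derivation:
Hunk 1: at line 7 remove [qeo] add [dqsnd,qfx] -> 12 lines: djuay zdbsa sjgxi btzv vbz xgj oaiea dqsnd qfx cahhj nulfa xbjt
Hunk 2: at line 1 remove [sjgxi,btzv,vbz] add [xhehs] -> 10 lines: djuay zdbsa xhehs xgj oaiea dqsnd qfx cahhj nulfa xbjt
Hunk 3: at line 6 remove [qfx,cahhj,nulfa] add [bgg,ydce] -> 9 lines: djuay zdbsa xhehs xgj oaiea dqsnd bgg ydce xbjt
Hunk 4: at line 2 remove [xgj] add [lacp,iqty,xuhkc] -> 11 lines: djuay zdbsa xhehs lacp iqty xuhkc oaiea dqsnd bgg ydce xbjt
Hunk 5: at line 5 remove [xuhkc,oaiea,dqsnd] add [sch] -> 9 lines: djuay zdbsa xhehs lacp iqty sch bgg ydce xbjt
Hunk 6: at line 3 remove [iqty,sch,bgg] add [fzbml] -> 7 lines: djuay zdbsa xhehs lacp fzbml ydce xbjt
Final line count: 7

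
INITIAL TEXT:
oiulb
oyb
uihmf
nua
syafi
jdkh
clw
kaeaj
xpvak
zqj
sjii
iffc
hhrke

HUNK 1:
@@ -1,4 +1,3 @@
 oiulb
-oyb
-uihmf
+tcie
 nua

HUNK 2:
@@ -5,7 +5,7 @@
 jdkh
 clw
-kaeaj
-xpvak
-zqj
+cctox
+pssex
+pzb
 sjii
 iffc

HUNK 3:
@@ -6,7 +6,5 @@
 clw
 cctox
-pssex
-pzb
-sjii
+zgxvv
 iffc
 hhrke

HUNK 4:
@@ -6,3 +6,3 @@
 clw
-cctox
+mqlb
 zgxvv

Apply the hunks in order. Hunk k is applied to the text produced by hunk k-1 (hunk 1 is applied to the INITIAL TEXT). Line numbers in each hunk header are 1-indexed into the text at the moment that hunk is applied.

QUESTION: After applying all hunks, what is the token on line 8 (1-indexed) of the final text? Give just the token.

Hunk 1: at line 1 remove [oyb,uihmf] add [tcie] -> 12 lines: oiulb tcie nua syafi jdkh clw kaeaj xpvak zqj sjii iffc hhrke
Hunk 2: at line 5 remove [kaeaj,xpvak,zqj] add [cctox,pssex,pzb] -> 12 lines: oiulb tcie nua syafi jdkh clw cctox pssex pzb sjii iffc hhrke
Hunk 3: at line 6 remove [pssex,pzb,sjii] add [zgxvv] -> 10 lines: oiulb tcie nua syafi jdkh clw cctox zgxvv iffc hhrke
Hunk 4: at line 6 remove [cctox] add [mqlb] -> 10 lines: oiulb tcie nua syafi jdkh clw mqlb zgxvv iffc hhrke
Final line 8: zgxvv

Answer: zgxvv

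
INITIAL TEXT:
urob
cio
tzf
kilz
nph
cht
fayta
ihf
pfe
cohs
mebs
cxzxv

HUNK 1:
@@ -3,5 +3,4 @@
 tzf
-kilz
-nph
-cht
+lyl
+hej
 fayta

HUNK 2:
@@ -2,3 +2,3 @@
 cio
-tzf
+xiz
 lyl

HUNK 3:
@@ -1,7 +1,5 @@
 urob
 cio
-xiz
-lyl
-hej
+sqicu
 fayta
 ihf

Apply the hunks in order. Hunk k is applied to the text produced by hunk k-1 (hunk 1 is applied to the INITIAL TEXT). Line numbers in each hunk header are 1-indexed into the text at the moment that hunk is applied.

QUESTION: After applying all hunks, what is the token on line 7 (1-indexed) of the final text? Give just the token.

Answer: cohs

Derivation:
Hunk 1: at line 3 remove [kilz,nph,cht] add [lyl,hej] -> 11 lines: urob cio tzf lyl hej fayta ihf pfe cohs mebs cxzxv
Hunk 2: at line 2 remove [tzf] add [xiz] -> 11 lines: urob cio xiz lyl hej fayta ihf pfe cohs mebs cxzxv
Hunk 3: at line 1 remove [xiz,lyl,hej] add [sqicu] -> 9 lines: urob cio sqicu fayta ihf pfe cohs mebs cxzxv
Final line 7: cohs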